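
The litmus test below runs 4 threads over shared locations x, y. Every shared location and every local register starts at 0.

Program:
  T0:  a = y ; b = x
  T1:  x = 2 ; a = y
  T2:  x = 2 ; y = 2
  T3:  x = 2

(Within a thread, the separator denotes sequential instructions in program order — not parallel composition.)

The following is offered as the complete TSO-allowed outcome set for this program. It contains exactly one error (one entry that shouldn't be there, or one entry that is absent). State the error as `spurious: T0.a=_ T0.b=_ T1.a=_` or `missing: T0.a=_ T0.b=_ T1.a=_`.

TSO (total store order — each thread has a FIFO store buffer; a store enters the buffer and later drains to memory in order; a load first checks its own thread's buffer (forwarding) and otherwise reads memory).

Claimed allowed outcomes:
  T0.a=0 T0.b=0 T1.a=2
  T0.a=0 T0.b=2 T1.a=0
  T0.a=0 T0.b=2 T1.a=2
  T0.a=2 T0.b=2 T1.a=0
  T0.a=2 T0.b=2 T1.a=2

outcome vector order: (T0.a,T0.b,T1.a)
[TSO] allowed = {<0 0 0>, <0 0 2>, <0 2 0>, <0 2 2>, <2 2 0>, <2 2 2>}
TSO∖claimed = {<0 0 0>}

missing: T0.a=0 T0.b=0 T1.a=0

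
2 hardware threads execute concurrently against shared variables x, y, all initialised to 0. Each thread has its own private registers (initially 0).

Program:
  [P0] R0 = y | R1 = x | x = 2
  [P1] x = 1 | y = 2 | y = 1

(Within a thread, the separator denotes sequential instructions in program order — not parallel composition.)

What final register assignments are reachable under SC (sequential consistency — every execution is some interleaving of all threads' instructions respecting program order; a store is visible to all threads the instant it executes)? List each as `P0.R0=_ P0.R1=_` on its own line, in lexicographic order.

P0.R0=0 P0.R1=0
P0.R0=0 P0.R1=1
P0.R0=1 P0.R1=1
P0.R0=2 P0.R1=1

outcome vector order: (P0.R0,P0.R1)
|SC outcomes| = 4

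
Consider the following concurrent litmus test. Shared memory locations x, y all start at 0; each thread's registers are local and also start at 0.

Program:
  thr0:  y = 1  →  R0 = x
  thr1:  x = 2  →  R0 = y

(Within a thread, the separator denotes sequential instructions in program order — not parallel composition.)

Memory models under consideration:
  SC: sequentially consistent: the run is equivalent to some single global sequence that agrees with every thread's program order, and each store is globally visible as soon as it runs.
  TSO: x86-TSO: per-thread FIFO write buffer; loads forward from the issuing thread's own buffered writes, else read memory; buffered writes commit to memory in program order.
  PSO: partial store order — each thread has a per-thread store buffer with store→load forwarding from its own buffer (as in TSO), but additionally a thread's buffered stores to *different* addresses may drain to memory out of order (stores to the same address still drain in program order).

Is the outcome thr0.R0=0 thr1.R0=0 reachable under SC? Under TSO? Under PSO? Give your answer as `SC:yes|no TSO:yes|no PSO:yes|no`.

SC:no TSO:yes PSO:yes

outcome vector order: (thr0.R0,thr1.R0)
under SC → 01 20 21
under TSO → 00 01 20 21
under PSO → 00 01 20 21
target 00 ∈ {TSO,PSO}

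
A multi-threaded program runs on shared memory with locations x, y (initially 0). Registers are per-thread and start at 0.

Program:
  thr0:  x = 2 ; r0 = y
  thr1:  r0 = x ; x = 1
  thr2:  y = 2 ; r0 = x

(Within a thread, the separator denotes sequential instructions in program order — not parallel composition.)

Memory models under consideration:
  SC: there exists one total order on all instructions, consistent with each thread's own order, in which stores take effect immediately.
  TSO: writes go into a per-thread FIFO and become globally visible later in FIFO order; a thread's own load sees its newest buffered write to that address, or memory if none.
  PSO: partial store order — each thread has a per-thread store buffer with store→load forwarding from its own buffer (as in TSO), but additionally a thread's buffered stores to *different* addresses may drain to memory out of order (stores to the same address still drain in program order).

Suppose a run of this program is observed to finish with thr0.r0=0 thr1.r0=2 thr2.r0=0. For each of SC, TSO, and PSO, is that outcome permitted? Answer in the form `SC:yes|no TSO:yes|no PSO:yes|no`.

SC:no TSO:yes PSO:yes

outcome vector order: (thr0.r0,thr1.r0,thr2.r0)
SC: 10 outcomes — {0/0/1 0/0/2 0/2/1 0/2/2 2/0/0 2/0/1 2/0/2 2/2/0 2/2/1 2/2/2}
TSO: 12 outcomes — {0/0/0 0/0/1 0/0/2 0/2/0 0/2/1 0/2/2 2/0/0 2/0/1 2/0/2 2/2/0 2/2/1 2/2/2}
PSO: 12 outcomes — {0/0/0 0/0/1 0/0/2 0/2/0 0/2/1 0/2/2 2/0/0 2/0/1 2/0/2 2/2/0 2/2/1 2/2/2}
target 0/2/0 ∈ {TSO,PSO}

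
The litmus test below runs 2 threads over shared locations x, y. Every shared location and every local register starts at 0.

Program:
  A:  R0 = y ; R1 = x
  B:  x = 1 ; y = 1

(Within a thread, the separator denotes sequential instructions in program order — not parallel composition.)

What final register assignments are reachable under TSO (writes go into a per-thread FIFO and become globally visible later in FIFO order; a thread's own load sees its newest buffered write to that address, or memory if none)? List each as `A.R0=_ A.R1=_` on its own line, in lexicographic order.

outcome vector order: (A.R0,A.R1)
|TSO outcomes| = 3

A.R0=0 A.R1=0
A.R0=0 A.R1=1
A.R0=1 A.R1=1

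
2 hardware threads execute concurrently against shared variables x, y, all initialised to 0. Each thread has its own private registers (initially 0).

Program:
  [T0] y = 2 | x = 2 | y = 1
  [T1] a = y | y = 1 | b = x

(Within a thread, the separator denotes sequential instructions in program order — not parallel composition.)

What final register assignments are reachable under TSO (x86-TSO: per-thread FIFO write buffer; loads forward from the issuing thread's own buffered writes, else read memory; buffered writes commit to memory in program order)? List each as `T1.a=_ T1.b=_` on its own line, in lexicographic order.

T1.a=0 T1.b=0
T1.a=0 T1.b=2
T1.a=1 T1.b=2
T1.a=2 T1.b=0
T1.a=2 T1.b=2

outcome vector order: (T1.a,T1.b)
|TSO outcomes| = 5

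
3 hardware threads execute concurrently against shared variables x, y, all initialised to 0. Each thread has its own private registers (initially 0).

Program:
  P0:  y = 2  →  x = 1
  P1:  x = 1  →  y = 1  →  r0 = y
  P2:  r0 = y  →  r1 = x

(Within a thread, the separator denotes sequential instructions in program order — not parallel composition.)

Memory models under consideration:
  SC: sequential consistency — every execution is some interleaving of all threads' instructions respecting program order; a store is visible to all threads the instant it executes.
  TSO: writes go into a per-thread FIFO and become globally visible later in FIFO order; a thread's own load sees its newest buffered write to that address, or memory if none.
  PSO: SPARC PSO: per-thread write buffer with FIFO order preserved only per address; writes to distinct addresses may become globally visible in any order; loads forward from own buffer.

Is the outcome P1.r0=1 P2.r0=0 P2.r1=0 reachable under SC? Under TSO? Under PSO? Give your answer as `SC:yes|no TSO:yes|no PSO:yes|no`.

SC:yes TSO:yes PSO:yes

outcome vector order: (P1.r0,P2.r0,P2.r1)
under SC → (1,0,0); (1,0,1); (1,1,1); (1,2,0); (1,2,1); (2,0,0); (2,0,1); (2,1,1); (2,2,1)
under TSO → (1,0,0); (1,0,1); (1,1,1); (1,2,0); (1,2,1); (2,0,0); (2,0,1); (2,1,1); (2,2,1)
under PSO → (1,0,0); (1,0,1); (1,1,0); (1,1,1); (1,2,0); (1,2,1); (2,0,0); (2,0,1); (2,1,0); (2,1,1); (2,2,0); (2,2,1)
target (1,0,0) ∈ {SC,TSO,PSO}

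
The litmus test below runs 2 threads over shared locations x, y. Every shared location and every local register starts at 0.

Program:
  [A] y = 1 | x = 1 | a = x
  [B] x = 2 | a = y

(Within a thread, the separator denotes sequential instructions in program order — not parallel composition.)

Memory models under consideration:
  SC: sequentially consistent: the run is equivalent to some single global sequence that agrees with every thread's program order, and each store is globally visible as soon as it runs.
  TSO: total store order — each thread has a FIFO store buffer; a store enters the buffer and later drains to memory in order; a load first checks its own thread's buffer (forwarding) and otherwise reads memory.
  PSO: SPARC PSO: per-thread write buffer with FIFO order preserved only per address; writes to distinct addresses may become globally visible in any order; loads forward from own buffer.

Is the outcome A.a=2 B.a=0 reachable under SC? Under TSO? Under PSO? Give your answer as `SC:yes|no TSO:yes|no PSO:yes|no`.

outcome vector order: (A.a,B.a)
SC: 3 outcomes — {<1 0>, <1 1>, <2 1>}
TSO: 4 outcomes — {<1 0>, <1 1>, <2 0>, <2 1>}
PSO: 4 outcomes — {<1 0>, <1 1>, <2 0>, <2 1>}
target <2 0> ∈ {TSO,PSO}

SC:no TSO:yes PSO:yes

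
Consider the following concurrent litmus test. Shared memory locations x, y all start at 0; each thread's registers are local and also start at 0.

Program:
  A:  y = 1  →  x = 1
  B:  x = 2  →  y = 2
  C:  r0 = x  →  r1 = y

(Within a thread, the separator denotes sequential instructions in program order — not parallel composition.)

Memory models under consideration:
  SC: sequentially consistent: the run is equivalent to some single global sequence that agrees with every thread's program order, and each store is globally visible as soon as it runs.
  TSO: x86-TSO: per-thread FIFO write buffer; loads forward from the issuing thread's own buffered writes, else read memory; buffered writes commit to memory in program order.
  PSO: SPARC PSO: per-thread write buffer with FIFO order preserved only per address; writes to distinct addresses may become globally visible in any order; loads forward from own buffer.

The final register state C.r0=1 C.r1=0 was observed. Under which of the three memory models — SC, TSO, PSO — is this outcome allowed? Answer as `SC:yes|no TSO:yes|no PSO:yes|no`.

outcome vector order: (C.r0,C.r1)
SC (8): 00 01 02 11 12 20 21 22
TSO (8): 00 01 02 11 12 20 21 22
PSO (9): 00 01 02 10 11 12 20 21 22
target 10 ∈ {PSO}

SC:no TSO:no PSO:yes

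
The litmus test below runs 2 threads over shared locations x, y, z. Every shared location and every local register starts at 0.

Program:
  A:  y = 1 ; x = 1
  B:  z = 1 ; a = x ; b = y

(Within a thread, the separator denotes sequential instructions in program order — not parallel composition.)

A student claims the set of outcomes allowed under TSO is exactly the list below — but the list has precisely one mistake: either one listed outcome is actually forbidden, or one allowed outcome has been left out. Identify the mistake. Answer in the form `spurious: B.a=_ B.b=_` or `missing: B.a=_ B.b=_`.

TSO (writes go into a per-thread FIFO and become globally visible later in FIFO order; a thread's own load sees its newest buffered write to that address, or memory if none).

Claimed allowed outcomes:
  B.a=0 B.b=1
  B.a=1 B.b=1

outcome vector order: (B.a,B.b)
under TSO → <0 0> <0 1> <1 1>
TSO∖claimed = {<0 0>}

missing: B.a=0 B.b=0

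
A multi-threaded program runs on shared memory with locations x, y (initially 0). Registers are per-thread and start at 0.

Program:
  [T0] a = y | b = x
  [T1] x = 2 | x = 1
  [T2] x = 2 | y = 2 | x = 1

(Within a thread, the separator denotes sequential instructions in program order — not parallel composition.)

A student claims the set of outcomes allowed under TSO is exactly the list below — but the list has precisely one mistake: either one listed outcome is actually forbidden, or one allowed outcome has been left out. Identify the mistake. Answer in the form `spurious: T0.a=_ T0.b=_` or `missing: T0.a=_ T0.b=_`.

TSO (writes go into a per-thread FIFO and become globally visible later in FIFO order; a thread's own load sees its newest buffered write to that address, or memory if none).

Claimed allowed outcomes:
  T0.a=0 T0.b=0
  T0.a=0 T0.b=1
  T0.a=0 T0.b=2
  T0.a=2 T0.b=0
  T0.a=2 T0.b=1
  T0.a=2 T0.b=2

outcome vector order: (T0.a,T0.b)
under TSO → (0,0); (0,1); (0,2); (2,1); (2,2)
claimed∖TSO = {(2,0)}

spurious: T0.a=2 T0.b=0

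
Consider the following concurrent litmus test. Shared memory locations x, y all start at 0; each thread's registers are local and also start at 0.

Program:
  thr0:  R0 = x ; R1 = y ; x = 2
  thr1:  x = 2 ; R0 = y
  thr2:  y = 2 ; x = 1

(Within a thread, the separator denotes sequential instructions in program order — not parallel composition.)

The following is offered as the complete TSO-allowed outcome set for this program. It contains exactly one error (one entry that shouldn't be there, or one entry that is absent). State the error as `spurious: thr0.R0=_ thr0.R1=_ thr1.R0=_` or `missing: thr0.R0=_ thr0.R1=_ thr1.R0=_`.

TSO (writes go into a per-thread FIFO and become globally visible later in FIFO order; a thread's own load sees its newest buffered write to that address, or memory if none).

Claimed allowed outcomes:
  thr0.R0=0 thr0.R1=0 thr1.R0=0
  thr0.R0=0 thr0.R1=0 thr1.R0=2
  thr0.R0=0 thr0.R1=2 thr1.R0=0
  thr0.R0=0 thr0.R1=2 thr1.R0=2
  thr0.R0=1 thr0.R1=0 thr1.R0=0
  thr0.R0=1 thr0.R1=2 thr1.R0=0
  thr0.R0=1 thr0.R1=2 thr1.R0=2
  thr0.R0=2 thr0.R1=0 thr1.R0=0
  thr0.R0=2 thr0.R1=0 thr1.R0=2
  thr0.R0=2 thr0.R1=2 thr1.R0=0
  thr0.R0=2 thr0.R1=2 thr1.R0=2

outcome vector order: (thr0.R0,thr0.R1,thr1.R0)
under TSO → (0,0,0), (0,0,2), (0,2,0), (0,2,2), (1,2,0), (1,2,2), (2,0,0), (2,0,2), (2,2,0), (2,2,2)
claimed∖TSO = {(1,0,0)}

spurious: thr0.R0=1 thr0.R1=0 thr1.R0=0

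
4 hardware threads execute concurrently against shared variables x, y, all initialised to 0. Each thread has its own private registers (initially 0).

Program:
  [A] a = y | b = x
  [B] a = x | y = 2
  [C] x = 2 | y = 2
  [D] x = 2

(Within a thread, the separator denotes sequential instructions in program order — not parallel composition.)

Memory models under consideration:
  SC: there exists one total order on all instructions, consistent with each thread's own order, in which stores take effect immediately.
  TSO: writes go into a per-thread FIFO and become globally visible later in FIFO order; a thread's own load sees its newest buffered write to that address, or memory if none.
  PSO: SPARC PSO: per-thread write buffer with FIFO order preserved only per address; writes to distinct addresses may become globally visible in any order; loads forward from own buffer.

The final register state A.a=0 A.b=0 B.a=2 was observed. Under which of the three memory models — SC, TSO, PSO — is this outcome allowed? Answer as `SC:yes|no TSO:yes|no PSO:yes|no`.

SC:yes TSO:yes PSO:yes

outcome vector order: (A.a,A.b,B.a)
SC (7): <0 0 0>, <0 0 2>, <0 2 0>, <0 2 2>, <2 0 0>, <2 2 0>, <2 2 2>
TSO (7): <0 0 0>, <0 0 2>, <0 2 0>, <0 2 2>, <2 0 0>, <2 2 0>, <2 2 2>
PSO (8): <0 0 0>, <0 0 2>, <0 2 0>, <0 2 2>, <2 0 0>, <2 0 2>, <2 2 0>, <2 2 2>
target <0 0 2> ∈ {SC,TSO,PSO}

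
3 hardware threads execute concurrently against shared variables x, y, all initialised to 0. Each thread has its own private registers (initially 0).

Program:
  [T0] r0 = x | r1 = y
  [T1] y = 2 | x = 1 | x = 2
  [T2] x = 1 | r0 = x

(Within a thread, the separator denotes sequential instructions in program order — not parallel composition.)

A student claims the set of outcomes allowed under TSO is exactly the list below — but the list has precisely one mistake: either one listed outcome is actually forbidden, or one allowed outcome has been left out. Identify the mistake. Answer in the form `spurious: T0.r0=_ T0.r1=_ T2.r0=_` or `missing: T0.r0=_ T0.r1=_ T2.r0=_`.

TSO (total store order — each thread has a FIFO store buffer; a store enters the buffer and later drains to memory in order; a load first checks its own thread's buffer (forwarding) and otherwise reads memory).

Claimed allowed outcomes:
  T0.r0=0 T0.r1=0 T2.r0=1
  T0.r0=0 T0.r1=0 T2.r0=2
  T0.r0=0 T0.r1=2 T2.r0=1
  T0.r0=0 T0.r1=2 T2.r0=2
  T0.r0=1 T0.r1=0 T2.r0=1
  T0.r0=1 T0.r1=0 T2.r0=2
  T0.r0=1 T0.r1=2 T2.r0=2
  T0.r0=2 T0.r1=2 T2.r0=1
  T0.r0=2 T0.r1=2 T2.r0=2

outcome vector order: (T0.r0,T0.r1,T2.r0)
[TSO] allowed = {<0 0 1>, <0 0 2>, <0 2 1>, <0 2 2>, <1 0 1>, <1 0 2>, <1 2 1>, <1 2 2>, <2 2 1>, <2 2 2>}
TSO∖claimed = {<1 2 1>}

missing: T0.r0=1 T0.r1=2 T2.r0=1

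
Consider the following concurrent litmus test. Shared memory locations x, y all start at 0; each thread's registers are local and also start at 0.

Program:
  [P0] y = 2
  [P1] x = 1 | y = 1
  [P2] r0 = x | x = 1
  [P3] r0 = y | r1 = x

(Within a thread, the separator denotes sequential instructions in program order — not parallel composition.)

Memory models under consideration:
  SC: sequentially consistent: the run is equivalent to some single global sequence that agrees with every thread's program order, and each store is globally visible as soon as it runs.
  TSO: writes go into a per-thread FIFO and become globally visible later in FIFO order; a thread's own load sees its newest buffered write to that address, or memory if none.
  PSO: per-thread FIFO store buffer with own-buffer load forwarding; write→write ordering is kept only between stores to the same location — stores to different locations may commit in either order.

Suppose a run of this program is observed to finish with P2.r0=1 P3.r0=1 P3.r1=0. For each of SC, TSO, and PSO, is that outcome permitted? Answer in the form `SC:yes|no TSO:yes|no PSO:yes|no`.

SC:no TSO:no PSO:yes

outcome vector order: (P2.r0,P3.r0,P3.r1)
SC: 10 outcomes — {(0,0,0); (0,0,1); (0,1,1); (0,2,0); (0,2,1); (1,0,0); (1,0,1); (1,1,1); (1,2,0); (1,2,1)}
TSO: 10 outcomes — {(0,0,0); (0,0,1); (0,1,1); (0,2,0); (0,2,1); (1,0,0); (1,0,1); (1,1,1); (1,2,0); (1,2,1)}
PSO: 12 outcomes — {(0,0,0); (0,0,1); (0,1,0); (0,1,1); (0,2,0); (0,2,1); (1,0,0); (1,0,1); (1,1,0); (1,1,1); (1,2,0); (1,2,1)}
target (1,1,0) ∈ {PSO}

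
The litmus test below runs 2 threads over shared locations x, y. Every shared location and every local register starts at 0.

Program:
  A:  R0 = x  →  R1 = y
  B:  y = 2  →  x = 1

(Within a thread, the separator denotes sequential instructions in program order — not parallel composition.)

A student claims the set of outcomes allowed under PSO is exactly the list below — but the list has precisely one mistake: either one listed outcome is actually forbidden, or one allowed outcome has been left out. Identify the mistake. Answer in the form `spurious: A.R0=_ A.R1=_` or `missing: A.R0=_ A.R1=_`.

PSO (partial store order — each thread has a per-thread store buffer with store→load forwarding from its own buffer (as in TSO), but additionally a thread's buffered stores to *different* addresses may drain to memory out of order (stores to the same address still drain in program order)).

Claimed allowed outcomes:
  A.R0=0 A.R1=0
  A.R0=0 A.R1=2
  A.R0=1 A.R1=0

outcome vector order: (A.R0,A.R1)
under PSO → 0/0, 0/2, 1/0, 1/2
PSO∖claimed = {1/2}

missing: A.R0=1 A.R1=2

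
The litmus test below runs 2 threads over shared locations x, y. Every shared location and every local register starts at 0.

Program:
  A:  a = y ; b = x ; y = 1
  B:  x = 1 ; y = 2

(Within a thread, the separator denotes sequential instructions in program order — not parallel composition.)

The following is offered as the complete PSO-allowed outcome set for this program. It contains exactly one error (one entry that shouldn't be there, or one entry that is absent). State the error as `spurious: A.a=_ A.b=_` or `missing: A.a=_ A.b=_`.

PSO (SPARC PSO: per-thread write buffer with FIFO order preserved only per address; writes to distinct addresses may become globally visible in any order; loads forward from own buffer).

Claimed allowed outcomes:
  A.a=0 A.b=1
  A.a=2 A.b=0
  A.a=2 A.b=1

outcome vector order: (A.a,A.b)
[PSO] allowed = {(0,0) (0,1) (2,0) (2,1)}
PSO∖claimed = {(0,0)}

missing: A.a=0 A.b=0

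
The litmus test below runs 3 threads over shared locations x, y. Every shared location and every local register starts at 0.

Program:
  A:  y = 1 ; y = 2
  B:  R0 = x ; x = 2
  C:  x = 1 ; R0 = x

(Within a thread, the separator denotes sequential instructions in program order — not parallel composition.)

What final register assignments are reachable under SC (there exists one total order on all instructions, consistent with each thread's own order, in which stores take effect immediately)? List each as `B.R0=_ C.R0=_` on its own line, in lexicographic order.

outcome vector order: (B.R0,C.R0)
|SC outcomes| = 4

B.R0=0 C.R0=1
B.R0=0 C.R0=2
B.R0=1 C.R0=1
B.R0=1 C.R0=2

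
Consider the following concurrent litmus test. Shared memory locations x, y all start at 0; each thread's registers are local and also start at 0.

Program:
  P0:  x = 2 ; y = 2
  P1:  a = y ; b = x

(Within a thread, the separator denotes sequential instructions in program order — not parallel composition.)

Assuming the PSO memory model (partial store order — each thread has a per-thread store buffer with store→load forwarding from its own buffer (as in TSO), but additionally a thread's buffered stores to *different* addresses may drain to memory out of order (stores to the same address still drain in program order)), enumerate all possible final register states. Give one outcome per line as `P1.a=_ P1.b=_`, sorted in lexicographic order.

outcome vector order: (P1.a,P1.b)
|PSO outcomes| = 4

P1.a=0 P1.b=0
P1.a=0 P1.b=2
P1.a=2 P1.b=0
P1.a=2 P1.b=2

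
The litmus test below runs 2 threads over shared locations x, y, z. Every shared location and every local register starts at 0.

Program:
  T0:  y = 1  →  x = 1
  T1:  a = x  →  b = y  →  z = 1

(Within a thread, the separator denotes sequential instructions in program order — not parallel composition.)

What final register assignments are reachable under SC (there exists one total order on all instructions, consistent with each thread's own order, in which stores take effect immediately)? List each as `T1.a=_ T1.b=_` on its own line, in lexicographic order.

T1.a=0 T1.b=0
T1.a=0 T1.b=1
T1.a=1 T1.b=1

outcome vector order: (T1.a,T1.b)
|SC outcomes| = 3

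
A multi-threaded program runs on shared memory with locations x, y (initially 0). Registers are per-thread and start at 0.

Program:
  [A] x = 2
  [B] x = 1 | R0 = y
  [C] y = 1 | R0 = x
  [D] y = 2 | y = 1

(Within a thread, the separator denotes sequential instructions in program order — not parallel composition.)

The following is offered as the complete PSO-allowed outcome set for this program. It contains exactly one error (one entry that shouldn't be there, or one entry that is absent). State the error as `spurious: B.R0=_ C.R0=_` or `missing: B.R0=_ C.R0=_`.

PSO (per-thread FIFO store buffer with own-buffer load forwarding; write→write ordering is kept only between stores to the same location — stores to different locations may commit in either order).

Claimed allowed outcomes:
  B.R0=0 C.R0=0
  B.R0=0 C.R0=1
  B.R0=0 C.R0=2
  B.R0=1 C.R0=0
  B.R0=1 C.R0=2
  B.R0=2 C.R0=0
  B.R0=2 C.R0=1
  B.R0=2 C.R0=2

outcome vector order: (B.R0,C.R0)
PSO: 9 outcomes — {0/0; 0/1; 0/2; 1/0; 1/1; 1/2; 2/0; 2/1; 2/2}
PSO∖claimed = {1/1}

missing: B.R0=1 C.R0=1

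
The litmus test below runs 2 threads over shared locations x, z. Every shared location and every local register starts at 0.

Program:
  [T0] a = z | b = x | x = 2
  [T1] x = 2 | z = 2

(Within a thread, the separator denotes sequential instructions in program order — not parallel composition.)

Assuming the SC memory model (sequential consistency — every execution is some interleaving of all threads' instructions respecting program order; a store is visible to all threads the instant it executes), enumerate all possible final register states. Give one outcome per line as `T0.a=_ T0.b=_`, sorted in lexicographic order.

T0.a=0 T0.b=0
T0.a=0 T0.b=2
T0.a=2 T0.b=2

outcome vector order: (T0.a,T0.b)
|SC outcomes| = 3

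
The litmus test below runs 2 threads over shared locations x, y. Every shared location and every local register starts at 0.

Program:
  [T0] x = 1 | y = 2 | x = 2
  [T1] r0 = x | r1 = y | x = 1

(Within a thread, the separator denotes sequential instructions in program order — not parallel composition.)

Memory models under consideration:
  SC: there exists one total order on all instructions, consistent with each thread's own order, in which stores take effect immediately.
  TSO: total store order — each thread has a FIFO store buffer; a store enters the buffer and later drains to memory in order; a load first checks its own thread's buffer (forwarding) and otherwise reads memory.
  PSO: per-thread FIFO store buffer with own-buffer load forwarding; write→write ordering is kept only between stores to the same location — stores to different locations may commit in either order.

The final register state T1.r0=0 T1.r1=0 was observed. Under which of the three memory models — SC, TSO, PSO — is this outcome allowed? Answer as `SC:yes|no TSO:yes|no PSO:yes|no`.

outcome vector order: (T1.r0,T1.r1)
[SC] allowed = {<0 0> <0 2> <1 0> <1 2> <2 2>}
[TSO] allowed = {<0 0> <0 2> <1 0> <1 2> <2 2>}
[PSO] allowed = {<0 0> <0 2> <1 0> <1 2> <2 0> <2 2>}
target <0 0> ∈ {SC,TSO,PSO}

SC:yes TSO:yes PSO:yes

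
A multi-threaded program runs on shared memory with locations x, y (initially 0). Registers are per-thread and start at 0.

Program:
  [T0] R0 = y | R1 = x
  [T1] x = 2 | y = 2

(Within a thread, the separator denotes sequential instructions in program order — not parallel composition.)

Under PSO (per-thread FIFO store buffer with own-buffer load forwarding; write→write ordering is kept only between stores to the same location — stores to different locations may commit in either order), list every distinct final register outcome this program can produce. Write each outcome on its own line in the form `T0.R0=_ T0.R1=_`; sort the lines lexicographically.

outcome vector order: (T0.R0,T0.R1)
|PSO outcomes| = 4

T0.R0=0 T0.R1=0
T0.R0=0 T0.R1=2
T0.R0=2 T0.R1=0
T0.R0=2 T0.R1=2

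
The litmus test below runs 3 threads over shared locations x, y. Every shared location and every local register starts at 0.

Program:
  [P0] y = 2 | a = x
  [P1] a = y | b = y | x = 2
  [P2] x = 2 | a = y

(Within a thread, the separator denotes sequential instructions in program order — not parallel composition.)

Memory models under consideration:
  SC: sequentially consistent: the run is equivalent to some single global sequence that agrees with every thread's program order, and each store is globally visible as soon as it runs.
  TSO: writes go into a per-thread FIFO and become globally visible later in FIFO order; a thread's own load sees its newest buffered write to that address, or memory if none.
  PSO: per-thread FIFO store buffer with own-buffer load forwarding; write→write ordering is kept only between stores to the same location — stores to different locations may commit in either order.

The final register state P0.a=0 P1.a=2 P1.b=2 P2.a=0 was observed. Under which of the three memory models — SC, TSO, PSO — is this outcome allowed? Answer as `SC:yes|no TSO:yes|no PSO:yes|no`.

SC:no TSO:yes PSO:yes

outcome vector order: (P0.a,P1.a,P1.b,P2.a)
[SC] allowed = {0/0/0/2, 0/0/2/2, 0/2/2/2, 2/0/0/0, 2/0/0/2, 2/0/2/0, 2/0/2/2, 2/2/2/0, 2/2/2/2}
[TSO] allowed = {0/0/0/0, 0/0/0/2, 0/0/2/0, 0/0/2/2, 0/2/2/0, 0/2/2/2, 2/0/0/0, 2/0/0/2, 2/0/2/0, 2/0/2/2, 2/2/2/0, 2/2/2/2}
[PSO] allowed = {0/0/0/0, 0/0/0/2, 0/0/2/0, 0/0/2/2, 0/2/2/0, 0/2/2/2, 2/0/0/0, 2/0/0/2, 2/0/2/0, 2/0/2/2, 2/2/2/0, 2/2/2/2}
target 0/2/2/0 ∈ {TSO,PSO}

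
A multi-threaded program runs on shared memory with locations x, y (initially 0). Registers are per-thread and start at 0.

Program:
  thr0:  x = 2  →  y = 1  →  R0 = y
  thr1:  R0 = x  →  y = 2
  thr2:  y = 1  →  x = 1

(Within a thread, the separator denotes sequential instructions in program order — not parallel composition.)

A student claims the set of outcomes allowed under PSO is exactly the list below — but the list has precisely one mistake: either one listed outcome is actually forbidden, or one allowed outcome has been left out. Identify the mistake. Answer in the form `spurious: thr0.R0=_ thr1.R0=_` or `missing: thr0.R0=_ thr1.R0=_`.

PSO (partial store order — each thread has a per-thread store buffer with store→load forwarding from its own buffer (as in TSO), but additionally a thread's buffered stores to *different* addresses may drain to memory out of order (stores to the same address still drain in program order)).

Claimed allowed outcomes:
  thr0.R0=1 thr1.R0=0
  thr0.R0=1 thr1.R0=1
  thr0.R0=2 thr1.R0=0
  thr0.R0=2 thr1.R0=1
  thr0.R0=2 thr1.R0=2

outcome vector order: (thr0.R0,thr1.R0)
[PSO] allowed = {(1,0) (1,1) (1,2) (2,0) (2,1) (2,2)}
PSO∖claimed = {(1,2)}

missing: thr0.R0=1 thr1.R0=2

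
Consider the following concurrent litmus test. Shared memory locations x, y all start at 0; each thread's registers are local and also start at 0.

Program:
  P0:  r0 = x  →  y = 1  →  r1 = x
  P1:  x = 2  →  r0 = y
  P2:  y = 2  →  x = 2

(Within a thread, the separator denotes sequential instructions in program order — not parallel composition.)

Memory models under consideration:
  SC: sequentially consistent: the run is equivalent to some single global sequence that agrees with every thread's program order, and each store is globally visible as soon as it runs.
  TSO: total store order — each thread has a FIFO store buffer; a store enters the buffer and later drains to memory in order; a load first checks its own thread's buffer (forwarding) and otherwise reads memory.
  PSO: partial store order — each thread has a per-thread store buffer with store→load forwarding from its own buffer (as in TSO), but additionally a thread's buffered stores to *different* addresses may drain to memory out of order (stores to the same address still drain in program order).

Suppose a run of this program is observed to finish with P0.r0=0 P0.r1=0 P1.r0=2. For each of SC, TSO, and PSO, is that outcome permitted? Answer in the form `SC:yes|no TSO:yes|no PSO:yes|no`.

SC:yes TSO:yes PSO:yes

outcome vector order: (P0.r0,P0.r1,P1.r0)
under SC → <0 0 1>; <0 0 2>; <0 2 0>; <0 2 1>; <0 2 2>; <2 2 0>; <2 2 1>; <2 2 2>
under TSO → <0 0 0>; <0 0 1>; <0 0 2>; <0 2 0>; <0 2 1>; <0 2 2>; <2 2 0>; <2 2 1>; <2 2 2>
under PSO → <0 0 0>; <0 0 1>; <0 0 2>; <0 2 0>; <0 2 1>; <0 2 2>; <2 2 0>; <2 2 1>; <2 2 2>
target <0 0 2> ∈ {SC,TSO,PSO}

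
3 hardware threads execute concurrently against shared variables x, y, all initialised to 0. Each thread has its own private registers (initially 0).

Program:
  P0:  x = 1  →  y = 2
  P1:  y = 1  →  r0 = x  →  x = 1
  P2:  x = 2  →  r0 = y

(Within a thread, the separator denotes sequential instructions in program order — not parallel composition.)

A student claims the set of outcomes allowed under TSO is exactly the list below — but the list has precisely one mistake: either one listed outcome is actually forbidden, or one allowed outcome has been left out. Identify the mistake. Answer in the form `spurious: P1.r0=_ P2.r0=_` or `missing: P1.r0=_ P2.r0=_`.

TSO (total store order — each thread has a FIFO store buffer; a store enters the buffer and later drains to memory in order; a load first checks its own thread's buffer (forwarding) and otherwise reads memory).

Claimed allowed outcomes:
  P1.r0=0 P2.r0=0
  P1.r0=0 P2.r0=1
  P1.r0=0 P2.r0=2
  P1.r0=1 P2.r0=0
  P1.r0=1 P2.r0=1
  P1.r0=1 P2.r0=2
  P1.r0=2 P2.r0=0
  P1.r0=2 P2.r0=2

outcome vector order: (P1.r0,P2.r0)
under TSO → 00; 01; 02; 10; 11; 12; 20; 21; 22
TSO∖claimed = {21}

missing: P1.r0=2 P2.r0=1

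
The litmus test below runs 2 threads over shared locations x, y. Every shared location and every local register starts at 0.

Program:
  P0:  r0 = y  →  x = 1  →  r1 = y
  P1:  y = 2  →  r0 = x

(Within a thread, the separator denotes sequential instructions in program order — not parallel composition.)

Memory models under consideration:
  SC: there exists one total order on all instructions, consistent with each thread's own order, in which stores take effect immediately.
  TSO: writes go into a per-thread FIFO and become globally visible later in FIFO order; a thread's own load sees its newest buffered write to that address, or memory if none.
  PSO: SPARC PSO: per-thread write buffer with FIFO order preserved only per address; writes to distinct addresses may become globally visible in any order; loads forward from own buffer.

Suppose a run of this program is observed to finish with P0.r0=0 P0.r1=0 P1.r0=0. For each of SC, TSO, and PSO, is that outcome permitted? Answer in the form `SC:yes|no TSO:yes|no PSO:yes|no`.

SC:no TSO:yes PSO:yes

outcome vector order: (P0.r0,P0.r1,P1.r0)
SC (5): 001, 020, 021, 220, 221
TSO (6): 000, 001, 020, 021, 220, 221
PSO (6): 000, 001, 020, 021, 220, 221
target 000 ∈ {TSO,PSO}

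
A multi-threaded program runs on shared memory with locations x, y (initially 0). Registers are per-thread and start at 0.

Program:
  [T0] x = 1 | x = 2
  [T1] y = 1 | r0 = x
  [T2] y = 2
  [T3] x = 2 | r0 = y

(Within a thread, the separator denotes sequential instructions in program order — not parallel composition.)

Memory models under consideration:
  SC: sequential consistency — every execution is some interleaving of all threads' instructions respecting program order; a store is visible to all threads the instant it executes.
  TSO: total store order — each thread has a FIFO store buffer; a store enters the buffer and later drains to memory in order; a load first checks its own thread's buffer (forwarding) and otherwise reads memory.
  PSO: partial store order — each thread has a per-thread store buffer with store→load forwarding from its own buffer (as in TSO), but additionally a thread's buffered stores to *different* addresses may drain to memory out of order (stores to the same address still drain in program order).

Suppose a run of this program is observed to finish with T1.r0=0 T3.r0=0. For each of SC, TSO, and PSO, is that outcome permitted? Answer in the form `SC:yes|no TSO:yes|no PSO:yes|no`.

SC:no TSO:yes PSO:yes

outcome vector order: (T1.r0,T3.r0)
SC: 8 outcomes — {(0,1); (0,2); (1,0); (1,1); (1,2); (2,0); (2,1); (2,2)}
TSO: 9 outcomes — {(0,0); (0,1); (0,2); (1,0); (1,1); (1,2); (2,0); (2,1); (2,2)}
PSO: 9 outcomes — {(0,0); (0,1); (0,2); (1,0); (1,1); (1,2); (2,0); (2,1); (2,2)}
target (0,0) ∈ {TSO,PSO}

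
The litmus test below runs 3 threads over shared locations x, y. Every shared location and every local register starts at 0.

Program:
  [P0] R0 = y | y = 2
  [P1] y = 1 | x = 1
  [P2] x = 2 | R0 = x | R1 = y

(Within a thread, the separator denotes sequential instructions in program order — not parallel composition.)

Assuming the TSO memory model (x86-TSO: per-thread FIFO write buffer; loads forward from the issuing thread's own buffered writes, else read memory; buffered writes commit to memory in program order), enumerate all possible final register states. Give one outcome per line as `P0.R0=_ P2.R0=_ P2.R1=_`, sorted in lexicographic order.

outcome vector order: (P0.R0,P2.R0,P2.R1)
|TSO outcomes| = 10

P0.R0=0 P2.R0=1 P2.R1=1
P0.R0=0 P2.R0=1 P2.R1=2
P0.R0=0 P2.R0=2 P2.R1=0
P0.R0=0 P2.R0=2 P2.R1=1
P0.R0=0 P2.R0=2 P2.R1=2
P0.R0=1 P2.R0=1 P2.R1=1
P0.R0=1 P2.R0=1 P2.R1=2
P0.R0=1 P2.R0=2 P2.R1=0
P0.R0=1 P2.R0=2 P2.R1=1
P0.R0=1 P2.R0=2 P2.R1=2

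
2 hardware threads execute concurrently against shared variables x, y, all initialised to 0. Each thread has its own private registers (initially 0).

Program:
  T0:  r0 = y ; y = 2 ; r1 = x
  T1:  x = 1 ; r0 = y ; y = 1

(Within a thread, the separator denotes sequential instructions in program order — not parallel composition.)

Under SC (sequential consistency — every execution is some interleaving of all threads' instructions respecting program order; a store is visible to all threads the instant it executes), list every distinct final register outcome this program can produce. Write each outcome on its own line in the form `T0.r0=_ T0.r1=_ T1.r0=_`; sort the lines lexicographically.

outcome vector order: (T0.r0,T0.r1,T1.r0)
|SC outcomes| = 4

T0.r0=0 T0.r1=0 T1.r0=2
T0.r0=0 T0.r1=1 T1.r0=0
T0.r0=0 T0.r1=1 T1.r0=2
T0.r0=1 T0.r1=1 T1.r0=0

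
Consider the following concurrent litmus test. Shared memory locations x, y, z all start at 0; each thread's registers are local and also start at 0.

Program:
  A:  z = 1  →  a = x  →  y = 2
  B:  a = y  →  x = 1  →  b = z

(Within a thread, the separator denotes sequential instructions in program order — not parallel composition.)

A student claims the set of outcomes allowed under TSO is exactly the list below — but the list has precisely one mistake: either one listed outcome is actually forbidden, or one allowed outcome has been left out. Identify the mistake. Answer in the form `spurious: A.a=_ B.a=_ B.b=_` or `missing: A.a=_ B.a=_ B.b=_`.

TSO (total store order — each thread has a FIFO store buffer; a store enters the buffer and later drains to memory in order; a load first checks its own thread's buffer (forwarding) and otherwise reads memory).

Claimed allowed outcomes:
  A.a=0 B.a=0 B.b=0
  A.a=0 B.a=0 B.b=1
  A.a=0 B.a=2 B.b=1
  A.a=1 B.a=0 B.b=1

outcome vector order: (A.a,B.a,B.b)
[TSO] allowed = {<0 0 0>, <0 0 1>, <0 2 1>, <1 0 0>, <1 0 1>}
TSO∖claimed = {<1 0 0>}

missing: A.a=1 B.a=0 B.b=0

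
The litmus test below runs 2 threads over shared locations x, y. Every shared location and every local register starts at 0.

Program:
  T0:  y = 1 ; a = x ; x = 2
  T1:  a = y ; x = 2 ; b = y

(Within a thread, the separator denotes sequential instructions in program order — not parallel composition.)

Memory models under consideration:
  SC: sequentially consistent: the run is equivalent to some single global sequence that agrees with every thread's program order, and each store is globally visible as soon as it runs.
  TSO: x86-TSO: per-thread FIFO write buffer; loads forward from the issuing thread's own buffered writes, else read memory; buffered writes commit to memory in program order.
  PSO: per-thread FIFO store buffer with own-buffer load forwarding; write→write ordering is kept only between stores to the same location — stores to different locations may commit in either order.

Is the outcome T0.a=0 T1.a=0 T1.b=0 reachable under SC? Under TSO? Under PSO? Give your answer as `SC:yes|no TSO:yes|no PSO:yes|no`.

SC:no TSO:yes PSO:yes

outcome vector order: (T0.a,T1.a,T1.b)
[SC] allowed = {<0 0 1>; <0 1 1>; <2 0 0>; <2 0 1>; <2 1 1>}
[TSO] allowed = {<0 0 0>; <0 0 1>; <0 1 1>; <2 0 0>; <2 0 1>; <2 1 1>}
[PSO] allowed = {<0 0 0>; <0 0 1>; <0 1 1>; <2 0 0>; <2 0 1>; <2 1 1>}
target <0 0 0> ∈ {TSO,PSO}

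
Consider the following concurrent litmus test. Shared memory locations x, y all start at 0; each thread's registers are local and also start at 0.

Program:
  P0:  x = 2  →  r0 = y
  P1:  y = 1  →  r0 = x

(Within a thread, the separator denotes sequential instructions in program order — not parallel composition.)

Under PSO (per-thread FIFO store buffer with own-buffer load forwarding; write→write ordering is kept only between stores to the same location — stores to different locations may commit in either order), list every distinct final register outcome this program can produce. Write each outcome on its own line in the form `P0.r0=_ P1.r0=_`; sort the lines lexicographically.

outcome vector order: (P0.r0,P1.r0)
|PSO outcomes| = 4

P0.r0=0 P1.r0=0
P0.r0=0 P1.r0=2
P0.r0=1 P1.r0=0
P0.r0=1 P1.r0=2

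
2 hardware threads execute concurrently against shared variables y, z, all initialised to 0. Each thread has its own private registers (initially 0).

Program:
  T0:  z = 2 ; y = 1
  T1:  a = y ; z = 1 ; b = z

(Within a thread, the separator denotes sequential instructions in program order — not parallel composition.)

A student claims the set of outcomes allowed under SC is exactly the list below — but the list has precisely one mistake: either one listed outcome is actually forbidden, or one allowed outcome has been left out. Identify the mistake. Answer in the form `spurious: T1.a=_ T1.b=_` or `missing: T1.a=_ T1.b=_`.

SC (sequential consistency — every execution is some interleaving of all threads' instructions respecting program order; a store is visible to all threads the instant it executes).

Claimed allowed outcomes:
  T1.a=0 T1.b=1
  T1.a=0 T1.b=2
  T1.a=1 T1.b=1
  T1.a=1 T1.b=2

spurious: T1.a=1 T1.b=2

outcome vector order: (T1.a,T1.b)
under SC → 01; 02; 11
claimed∖SC = {12}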